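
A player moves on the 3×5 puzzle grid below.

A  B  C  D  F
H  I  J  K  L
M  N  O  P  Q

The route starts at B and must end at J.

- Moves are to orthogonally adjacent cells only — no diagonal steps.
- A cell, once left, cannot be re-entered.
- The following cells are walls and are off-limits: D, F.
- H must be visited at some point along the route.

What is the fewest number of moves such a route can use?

4

Any route passes through H somewhere between B and J. Summing Manhattan distances along the two legs (B → H → J) gives a lower bound of 2 + 2 = 4 moves.
A route of 4 moves achieves this: B → A → H → I → J.
Since 4 matches the lower bound, it is optimal.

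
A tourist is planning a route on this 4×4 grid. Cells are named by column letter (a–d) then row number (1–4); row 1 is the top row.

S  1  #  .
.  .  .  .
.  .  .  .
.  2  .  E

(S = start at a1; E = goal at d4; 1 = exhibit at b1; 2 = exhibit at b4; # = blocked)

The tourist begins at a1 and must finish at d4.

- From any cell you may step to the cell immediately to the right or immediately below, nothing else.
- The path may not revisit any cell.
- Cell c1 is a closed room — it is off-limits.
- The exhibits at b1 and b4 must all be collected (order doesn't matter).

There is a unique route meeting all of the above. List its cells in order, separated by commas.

Moves only go right or down, so the column and row indices never decrease.
Route from a1: right to b1, 3× down (reaching b4), 2× right (reaching d4) — 6 moves in all.
Check: all required cells visited.

a1, b1, b2, b3, b4, c4, d4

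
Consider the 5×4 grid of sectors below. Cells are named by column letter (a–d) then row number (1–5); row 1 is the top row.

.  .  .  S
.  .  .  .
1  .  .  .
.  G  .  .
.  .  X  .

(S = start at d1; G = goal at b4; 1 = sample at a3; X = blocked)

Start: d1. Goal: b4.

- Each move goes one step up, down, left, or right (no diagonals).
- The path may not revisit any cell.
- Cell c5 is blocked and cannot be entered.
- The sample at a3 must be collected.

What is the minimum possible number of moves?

7

Any route passes through a3 somewhere between d1 and b4. Summing Manhattan distances along the two legs (d1 → a3 → b4) gives a lower bound of 5 + 2 = 7 moves.
A route of 7 moves achieves this: d1 → d2 → d3 → c3 → b3 → a3 → a4 → b4.
Since 7 matches the lower bound, it is optimal.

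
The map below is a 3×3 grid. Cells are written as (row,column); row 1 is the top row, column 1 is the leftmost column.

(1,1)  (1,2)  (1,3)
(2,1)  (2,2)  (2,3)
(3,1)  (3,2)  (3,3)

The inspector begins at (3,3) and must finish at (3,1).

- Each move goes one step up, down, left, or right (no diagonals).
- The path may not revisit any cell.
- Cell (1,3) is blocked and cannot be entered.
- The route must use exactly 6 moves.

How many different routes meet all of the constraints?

2

Need simple routes of exactly 6 moves from (3,3) to (3,1) (Manhattan distance 2, so 2 moves are spent on a detour and 2 undoing it).
Enumerating: (3,3) (2,3) (2,2) (1,2) (1,1) (2,1) (3,1) | (3,3) (3,2) (2,2) (1,2) (1,1) (2,1) (3,1).
That gives 2 routes.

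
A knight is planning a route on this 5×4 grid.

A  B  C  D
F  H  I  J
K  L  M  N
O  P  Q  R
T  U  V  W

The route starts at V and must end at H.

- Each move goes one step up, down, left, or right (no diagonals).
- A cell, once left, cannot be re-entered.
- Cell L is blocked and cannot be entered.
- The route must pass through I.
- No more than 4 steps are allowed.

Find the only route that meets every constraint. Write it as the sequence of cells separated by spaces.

V Q M I H

The 4-move cap with required stops at I leaves no slack for detours.
Route from V: up 3 to I, left 1 to H — 4 moves in all.
Check: all required cells visited; 4 ≤ 4 moves.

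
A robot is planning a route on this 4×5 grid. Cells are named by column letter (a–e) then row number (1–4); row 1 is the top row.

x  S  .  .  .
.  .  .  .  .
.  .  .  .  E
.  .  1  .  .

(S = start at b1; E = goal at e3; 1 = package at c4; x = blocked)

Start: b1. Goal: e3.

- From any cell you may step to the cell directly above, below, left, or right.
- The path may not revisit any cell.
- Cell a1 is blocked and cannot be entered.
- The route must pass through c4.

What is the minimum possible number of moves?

Any route passes through c4 somewhere between b1 and e3. Summing Manhattan distances along the two legs (b1 → c4 → e3) gives a lower bound of 4 + 3 = 7 moves.
A route of 7 moves achieves this: b1 → b2 → b3 → b4 → c4 → c3 → d3 → e3.
Since 7 matches the lower bound, it is optimal.

7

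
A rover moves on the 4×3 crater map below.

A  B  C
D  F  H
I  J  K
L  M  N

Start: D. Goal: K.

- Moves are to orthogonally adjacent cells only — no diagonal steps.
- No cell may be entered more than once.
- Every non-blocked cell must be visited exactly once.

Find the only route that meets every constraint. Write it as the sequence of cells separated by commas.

Need to visit all 12 open cells exactly once, starting at D and ending at K.
Cell L has only two open neighbours (I and M), so the path must pass straight through it: one of those is the cell it's entered from and the other is where it exits.
Route from D: up 1 to A, right 2 to C, down 1 to H, left 1 to F, down 1 to J, left 1 to I, down 1 to L, right 2 to N, up 1 to K — 11 moves in all.
Check: all 12 open cells covered.

D, A, B, C, H, F, J, I, L, M, N, K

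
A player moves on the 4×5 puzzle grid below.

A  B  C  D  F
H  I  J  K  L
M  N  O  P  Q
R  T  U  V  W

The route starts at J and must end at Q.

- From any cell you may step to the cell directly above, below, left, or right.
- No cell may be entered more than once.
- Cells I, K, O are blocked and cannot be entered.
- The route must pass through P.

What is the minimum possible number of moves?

11

Any route passes through P somewhere between J and Q. Summing Manhattan distances along the two legs (J → P → Q) gives a lower bound of 2 + 1 = 3 moves.
That bound ignores the blocked cells. Measuring each leg by the fewest moves that actually steer around them (J→P: 6; P→Q: 1) raises the lower bound to 7.
The shortest route satisfying every rule uses 11 moves: J → C → B → A → H → M → R → T → U → V → P → Q.
The bound of 7 isn't tight here; checking systematically, no route of length 7 through 10 satisfies every constraint (on a 4-connected grid the length of any start-to-goal walk has the same parity as the Manhattan bound, so only lengths 7, 9, 11, … need checking), so 11 is the minimum.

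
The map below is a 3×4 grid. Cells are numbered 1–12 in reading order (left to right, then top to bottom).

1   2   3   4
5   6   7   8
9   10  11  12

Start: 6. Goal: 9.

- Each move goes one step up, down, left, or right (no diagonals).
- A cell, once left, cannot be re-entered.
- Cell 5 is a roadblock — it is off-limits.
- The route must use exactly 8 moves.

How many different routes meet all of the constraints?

Need simple routes of exactly 8 moves from 6 to 9 (Manhattan distance 2, so 3 moves are spent on a detour and 3 undoing it).
Enumerating: 6 2 3 7 8 12 11 10 9 | 6 2 3 4 8 12 11 10 9 | 6 2 3 4 8 7 11 10 9 | 6 7 3 4 8 12 11 10 9.
That gives 4 routes.

4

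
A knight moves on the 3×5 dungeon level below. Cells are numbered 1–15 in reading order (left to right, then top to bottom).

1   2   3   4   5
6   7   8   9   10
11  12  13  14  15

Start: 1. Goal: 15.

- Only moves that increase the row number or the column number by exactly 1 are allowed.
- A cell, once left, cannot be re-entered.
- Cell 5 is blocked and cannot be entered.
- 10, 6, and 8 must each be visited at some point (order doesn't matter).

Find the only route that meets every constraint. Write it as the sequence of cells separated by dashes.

Moves only go right or down, so the column and row indices never decrease.
Route from 1: down to 6, 4× right (reaching 10), down to 15 — 6 moves in all.
Check: all required cells visited.

1 - 6 - 7 - 8 - 9 - 10 - 15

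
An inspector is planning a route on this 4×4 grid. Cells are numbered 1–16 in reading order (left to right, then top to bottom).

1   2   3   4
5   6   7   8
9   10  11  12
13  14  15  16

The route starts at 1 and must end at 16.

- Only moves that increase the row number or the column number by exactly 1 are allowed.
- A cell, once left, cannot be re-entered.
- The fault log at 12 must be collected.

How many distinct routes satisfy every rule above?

A right/down-only route from 1 to 16 makes exactly 3 down-moves and 3 right-moves in some order.
With no other constraints that would be C(6,3) = 20 routes.
Split at 12 and multiply the segment counts: 1→12: 10; 12→16: 1; product = 10.
That gives 10 routes.

10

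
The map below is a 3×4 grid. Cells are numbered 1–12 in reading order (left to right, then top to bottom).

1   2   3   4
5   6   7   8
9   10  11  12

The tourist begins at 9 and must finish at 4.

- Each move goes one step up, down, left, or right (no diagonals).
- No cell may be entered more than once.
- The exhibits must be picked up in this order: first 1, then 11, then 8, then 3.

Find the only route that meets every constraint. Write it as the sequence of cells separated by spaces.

The waypoints must appear in the order 1, 11, 8, 3, with no cell reused.
Route from 9: 2× up (reaching 1), right to 2, 2× down (reaching 10), 2× right (reaching 12), up to 8, left to 7, up to 3, right to 4 — 11 moves in all.
Check: order respected (1 at step 2, 11 at step 6, 8 at step 8, 3 at step 10).

9 5 1 2 6 10 11 12 8 7 3 4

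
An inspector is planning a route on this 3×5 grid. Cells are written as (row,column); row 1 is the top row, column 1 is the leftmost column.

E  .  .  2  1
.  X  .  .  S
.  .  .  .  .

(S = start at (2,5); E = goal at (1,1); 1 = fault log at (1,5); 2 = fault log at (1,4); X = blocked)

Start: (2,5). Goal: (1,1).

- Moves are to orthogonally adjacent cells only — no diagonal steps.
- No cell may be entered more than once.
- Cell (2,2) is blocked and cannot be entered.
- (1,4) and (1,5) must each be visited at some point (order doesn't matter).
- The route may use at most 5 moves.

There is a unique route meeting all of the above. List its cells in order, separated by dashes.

(2,5) - (1,5) - (1,4) - (1,3) - (1,2) - (1,1)

The budget equals the shortest possible length, so every move has to be on a shortest route through the required cells.
Route from (2,5): up 1 to (1,5), left 4 to (1,1) — 5 moves in all.
Check: all required cells visited; 5 ≤ 5 moves.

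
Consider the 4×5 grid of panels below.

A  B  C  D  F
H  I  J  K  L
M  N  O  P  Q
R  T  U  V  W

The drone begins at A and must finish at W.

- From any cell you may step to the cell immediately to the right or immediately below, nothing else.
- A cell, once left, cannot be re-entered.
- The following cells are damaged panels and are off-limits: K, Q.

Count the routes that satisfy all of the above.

A right/down-only route from A to W makes exactly 3 down-moves and 4 right-moves in some order.
With no other constraints that would be C(7,3) = 35 routes.
Subtract routes through each blocked cell (inclusion–exclusion for overlaps): − through K: 12 − through Q: 15 + through K&Q: 8 → 16.
That gives 16 routes.

16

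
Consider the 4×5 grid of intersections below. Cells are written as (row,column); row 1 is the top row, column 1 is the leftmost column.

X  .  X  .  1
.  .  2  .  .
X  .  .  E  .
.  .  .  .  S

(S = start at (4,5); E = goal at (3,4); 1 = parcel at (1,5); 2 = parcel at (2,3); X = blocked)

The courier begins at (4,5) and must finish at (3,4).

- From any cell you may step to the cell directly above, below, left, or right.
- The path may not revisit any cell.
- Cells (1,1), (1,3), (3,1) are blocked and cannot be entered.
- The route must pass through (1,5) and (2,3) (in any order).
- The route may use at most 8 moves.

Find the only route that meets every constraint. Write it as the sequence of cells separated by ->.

Any route must reach (1,5) and (2,3) and still end at (3,4) within 8 moves, so the order of the required stops is forced.
Route from (4,5): up 3 to (1,5), left 1 to (1,4), down 1 to (2,4), left 1 to (2,3), down 1 to (3,3), right 1 to (3,4) — 8 moves in all.
Check: all required cells visited; 8 ≤ 8 moves.

(4,5) -> (3,5) -> (2,5) -> (1,5) -> (1,4) -> (2,4) -> (2,3) -> (3,3) -> (3,4)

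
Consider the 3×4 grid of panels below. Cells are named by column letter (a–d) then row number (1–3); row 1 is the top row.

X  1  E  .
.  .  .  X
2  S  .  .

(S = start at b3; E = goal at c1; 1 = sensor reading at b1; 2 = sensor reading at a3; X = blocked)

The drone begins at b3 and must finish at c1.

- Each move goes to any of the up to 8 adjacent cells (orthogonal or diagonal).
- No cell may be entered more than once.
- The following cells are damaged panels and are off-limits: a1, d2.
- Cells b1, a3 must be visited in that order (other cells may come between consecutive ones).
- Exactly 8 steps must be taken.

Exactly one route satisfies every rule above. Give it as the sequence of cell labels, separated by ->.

b3 -> c3 -> d3 -> c2 -> b1 -> a2 -> a3 -> b2 -> c1

The waypoints must appear in the order b1, a3, with no cell reused.
Route from b3: right 2 to d3, up-left 2 to b1, down-left 1 to a2, down 1 to a3, up-right 2 to c1 — 8 moves in all.
Check: order respected (1 at step 4, 2 at step 6); 8 moves as required.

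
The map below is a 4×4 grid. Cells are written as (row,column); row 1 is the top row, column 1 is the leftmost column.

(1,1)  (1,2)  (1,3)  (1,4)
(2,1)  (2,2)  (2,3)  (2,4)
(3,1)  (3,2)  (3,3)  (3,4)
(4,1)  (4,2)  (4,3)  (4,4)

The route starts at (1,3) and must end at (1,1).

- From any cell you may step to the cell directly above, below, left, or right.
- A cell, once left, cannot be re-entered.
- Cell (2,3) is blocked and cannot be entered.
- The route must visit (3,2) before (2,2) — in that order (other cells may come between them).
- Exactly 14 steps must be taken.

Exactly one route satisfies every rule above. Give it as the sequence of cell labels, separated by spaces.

(1,3) (1,4) (2,4) (3,4) (4,4) (4,3) (3,3) (3,2) (4,2) (4,1) (3,1) (2,1) (2,2) (1,2) (1,1)

The waypoints must appear in the order (3,2), (2,2), with no cell reused.
Route from (1,3): right to (1,4), 3× down (reaching (4,4)), left to (4,3), up to (3,3), left to (3,2), down to (4,2), left to (4,1), 2× up (reaching (2,1)), right to (2,2), up to (1,2), left to (1,1) — 14 moves in all.
Check: order respected ((3,2) at step 7, (2,2) at step 12); 14 moves as required.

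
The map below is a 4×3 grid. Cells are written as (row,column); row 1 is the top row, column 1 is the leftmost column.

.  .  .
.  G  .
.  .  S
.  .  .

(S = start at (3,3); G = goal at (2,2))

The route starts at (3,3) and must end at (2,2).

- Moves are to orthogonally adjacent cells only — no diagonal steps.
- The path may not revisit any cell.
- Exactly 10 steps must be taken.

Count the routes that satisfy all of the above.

Need simple routes of exactly 10 moves from (3,3) to (2,2) (Manhattan distance 2, so 4 moves are spent on a detour and 4 undoing it).
Enumerating: (3,3) (2,3) (1,3) (1,2) (1,1) (2,1) (3,1) (4,1) (4,2) (3,2) (2,2) | (3,3) (4,3) (4,2) (3,2) (3,1) (2,1) (1,1) (1,2) (1,3) (2,3) (2,2) | (3,3) (4,3) (4,2) (4,1) (3,1) (2,1) (1,1) (1,2) (1,3) (2,3) (2,2) | (3,3) (3,2) (4,2) (4,1) (3,1) (2,1) (1,1) (1,2) (1,3) (2,3) (2,2).
That gives 4 routes.

4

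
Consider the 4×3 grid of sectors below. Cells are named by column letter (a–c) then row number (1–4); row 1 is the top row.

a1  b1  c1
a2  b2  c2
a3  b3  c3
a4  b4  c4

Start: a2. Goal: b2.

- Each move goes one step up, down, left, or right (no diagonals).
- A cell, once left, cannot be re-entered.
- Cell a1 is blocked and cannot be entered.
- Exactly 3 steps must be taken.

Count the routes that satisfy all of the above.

Need simple routes of exactly 3 moves from a2 to b2 (Manhattan distance 1, so 1 moves are spent on a detour and 1 undoing it).
Enumerating: a2 a3 b3 b2.
That gives 1 route.

1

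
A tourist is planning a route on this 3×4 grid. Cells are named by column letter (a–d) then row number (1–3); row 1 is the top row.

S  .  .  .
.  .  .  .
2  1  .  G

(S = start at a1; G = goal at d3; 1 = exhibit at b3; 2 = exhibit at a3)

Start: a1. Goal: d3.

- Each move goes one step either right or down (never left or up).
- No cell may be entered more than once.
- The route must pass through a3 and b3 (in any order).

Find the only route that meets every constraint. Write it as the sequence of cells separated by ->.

Moves only go right or down, so the column and row indices never decrease.
Route from a1: down 2 to a3, right 3 to d3 — 5 moves in all.
Check: all required cells visited.

a1 -> a2 -> a3 -> b3 -> c3 -> d3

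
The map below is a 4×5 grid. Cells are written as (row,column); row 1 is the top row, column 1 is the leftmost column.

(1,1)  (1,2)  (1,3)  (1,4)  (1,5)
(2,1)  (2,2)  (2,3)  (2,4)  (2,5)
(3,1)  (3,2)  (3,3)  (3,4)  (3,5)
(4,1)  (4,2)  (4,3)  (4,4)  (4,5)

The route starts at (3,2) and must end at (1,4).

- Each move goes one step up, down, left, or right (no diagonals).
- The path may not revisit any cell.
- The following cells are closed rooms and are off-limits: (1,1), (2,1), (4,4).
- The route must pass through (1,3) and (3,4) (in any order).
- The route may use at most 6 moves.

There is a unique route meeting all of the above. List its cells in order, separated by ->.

The 6-move cap with required stops at (1,3), (3,4) leaves no slack for detours.
Route from (3,2): 2× right (reaching (3,4)), up to (2,4), left to (2,3), up to (1,3), right to (1,4) — 6 moves in all.
Check: all required cells visited; 6 ≤ 6 moves.

(3,2) -> (3,3) -> (3,4) -> (2,4) -> (2,3) -> (1,3) -> (1,4)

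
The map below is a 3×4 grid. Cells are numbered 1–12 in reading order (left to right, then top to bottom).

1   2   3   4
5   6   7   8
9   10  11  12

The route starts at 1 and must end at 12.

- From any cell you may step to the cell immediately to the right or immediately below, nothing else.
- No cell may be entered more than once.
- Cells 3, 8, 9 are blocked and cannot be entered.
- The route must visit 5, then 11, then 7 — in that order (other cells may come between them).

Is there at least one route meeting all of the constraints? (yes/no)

no

7 lies above 11, so going from 11 to 7 would need an upward move — but moves only go right/down, so 11 cannot be visited before 7.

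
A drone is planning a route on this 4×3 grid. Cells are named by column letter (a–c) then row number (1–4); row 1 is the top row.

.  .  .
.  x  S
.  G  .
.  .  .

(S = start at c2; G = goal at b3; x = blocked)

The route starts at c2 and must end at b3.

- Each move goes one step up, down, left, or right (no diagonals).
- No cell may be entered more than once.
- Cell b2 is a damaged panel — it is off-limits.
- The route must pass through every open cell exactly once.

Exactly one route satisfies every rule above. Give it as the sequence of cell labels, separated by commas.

c2, c1, b1, a1, a2, a3, a4, b4, c4, c3, b3

Need to visit all 11 open cells exactly once, starting at c2 and ending at b3.
Route from c2: up to c1, 2× left (reaching a1), 3× down (reaching a4), 2× right (reaching c4), up to c3, left to b3 — 10 moves in all.
Check: all 11 open cells covered.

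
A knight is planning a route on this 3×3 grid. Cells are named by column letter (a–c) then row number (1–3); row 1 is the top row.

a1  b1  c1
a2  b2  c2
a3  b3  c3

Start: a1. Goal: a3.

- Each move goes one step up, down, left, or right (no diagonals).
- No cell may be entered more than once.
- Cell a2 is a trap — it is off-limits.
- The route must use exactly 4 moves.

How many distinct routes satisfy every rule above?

1

Need simple routes of exactly 4 moves from a1 to a3 (Manhattan distance 2, so 1 moves are spent on a detour and 1 undoing it).
Enumerating: a1 b1 b2 b3 a3.
That gives 1 route.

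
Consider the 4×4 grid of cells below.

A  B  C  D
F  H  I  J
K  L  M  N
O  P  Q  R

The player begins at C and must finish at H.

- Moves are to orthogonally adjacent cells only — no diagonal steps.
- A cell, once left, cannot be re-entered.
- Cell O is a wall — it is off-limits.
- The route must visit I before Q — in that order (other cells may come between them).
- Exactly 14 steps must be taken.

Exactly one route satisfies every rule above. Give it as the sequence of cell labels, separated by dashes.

C - D - J - I - M - N - R - Q - P - L - K - F - A - B - H

The waypoints must appear in the order I, Q, with no cell reused.
Route from C: right to D, down to J, left to I, down to M, right to N, down to R, 2× left (reaching P), up to L, left to K, 2× up (reaching A), right to B, down to H — 14 moves in all.
Check: order respected (I at step 3, Q at step 7); 14 moves as required.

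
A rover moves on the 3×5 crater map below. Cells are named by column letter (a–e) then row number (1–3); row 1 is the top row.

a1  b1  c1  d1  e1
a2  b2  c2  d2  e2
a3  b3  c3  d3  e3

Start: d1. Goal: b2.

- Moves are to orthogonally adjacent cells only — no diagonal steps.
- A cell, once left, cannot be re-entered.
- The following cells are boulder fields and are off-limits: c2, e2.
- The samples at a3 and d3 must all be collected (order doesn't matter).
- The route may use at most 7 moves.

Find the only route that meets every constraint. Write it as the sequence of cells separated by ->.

d1 -> d2 -> d3 -> c3 -> b3 -> a3 -> a2 -> b2

The 7-move cap with required stops at a3, d3 leaves no slack for detours.
Route from d1: 2× down (reaching d3), 3× left (reaching a3), up to a2, right to b2 — 7 moves in all.
Check: all required cells visited; 7 ≤ 7 moves.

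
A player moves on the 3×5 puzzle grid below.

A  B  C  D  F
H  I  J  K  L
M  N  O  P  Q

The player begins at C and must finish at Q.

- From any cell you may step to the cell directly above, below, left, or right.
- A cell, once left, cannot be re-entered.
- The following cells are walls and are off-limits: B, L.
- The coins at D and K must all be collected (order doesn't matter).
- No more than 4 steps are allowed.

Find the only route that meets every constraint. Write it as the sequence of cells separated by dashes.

The 4-move cap with required stops at D, K leaves no slack for detours.
Route from C: right 1 to D, down 2 to P, right 1 to Q — 4 moves in all.
Check: all required cells visited; 4 ≤ 4 moves.

C - D - K - P - Q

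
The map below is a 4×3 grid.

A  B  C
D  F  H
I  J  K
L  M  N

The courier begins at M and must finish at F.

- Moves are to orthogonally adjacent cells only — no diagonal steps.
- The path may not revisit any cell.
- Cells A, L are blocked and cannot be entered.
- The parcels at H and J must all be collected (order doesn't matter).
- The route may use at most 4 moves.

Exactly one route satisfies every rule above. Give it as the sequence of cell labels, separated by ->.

M -> J -> K -> H -> F

The 4-move cap with required stops at H, J leaves no slack for detours.
Route from M: up to J, right to K, up to H, left to F — 4 moves in all.
Check: all required cells visited; 4 ≤ 4 moves.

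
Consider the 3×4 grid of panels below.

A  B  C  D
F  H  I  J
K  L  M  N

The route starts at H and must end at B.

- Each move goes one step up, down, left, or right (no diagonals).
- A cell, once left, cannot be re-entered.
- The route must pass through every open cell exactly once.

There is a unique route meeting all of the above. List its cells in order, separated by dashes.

H - I - C - D - J - N - M - L - K - F - A - B

Need to visit all 12 open cells exactly once, starting at H and ending at B.
Cell K has only two open neighbours (F and L), so the path must pass straight through it: one of those is the cell it's entered from and the other is where it exits.
Route from H: right to I, up to C, right to D, 2× down (reaching N), 3× left (reaching K), 2× up (reaching A), right to B — 11 moves in all.
Check: all 12 open cells covered.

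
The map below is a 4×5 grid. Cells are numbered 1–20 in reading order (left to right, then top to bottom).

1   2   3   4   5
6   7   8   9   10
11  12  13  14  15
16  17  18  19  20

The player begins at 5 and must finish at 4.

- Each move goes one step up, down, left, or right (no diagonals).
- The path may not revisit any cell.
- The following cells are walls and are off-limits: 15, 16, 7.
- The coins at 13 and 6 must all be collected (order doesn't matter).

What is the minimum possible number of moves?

Any route passes through 13 and 6 in some order between 5 and 4. Summing Manhattan distances along each leg and taking the cheapest ordering (5 → 6 → 13 → 4) gives a lower bound of 5 + 3 + 3 = 11 moves.
A route of 11 moves achieves this: 5 → 10 → 9 → 14 → 13 → 12 → 11 → 6 → 1 → 2 → 3 → 4.
Since 11 matches the lower bound, it is optimal.

11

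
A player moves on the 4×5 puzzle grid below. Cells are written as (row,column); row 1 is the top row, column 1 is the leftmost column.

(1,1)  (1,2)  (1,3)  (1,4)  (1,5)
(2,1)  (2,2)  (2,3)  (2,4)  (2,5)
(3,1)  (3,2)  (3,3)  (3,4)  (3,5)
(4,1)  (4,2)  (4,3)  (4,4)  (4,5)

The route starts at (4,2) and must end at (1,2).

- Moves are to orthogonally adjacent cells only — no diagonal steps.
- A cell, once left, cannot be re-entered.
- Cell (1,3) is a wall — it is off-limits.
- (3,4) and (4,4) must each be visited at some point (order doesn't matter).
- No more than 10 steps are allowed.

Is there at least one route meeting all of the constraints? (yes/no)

yes

One route that works: (4,2) → (4,3) → (4,4) → (3,4) → (2,4) → (2,3) → (2,2) → (1,2).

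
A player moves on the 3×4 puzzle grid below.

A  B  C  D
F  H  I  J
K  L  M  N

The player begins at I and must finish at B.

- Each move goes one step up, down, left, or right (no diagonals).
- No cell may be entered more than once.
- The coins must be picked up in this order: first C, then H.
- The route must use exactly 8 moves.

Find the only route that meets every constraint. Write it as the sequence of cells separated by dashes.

I - C - D - J - N - M - L - H - B

The waypoints must appear in the order C, H, with no cell reused.
Route from I: up 1 to C, right 1 to D, down 2 to N, left 2 to L, up 2 to B — 8 moves in all.
Check: order respected (C at step 1, H at step 7); 8 moves as required.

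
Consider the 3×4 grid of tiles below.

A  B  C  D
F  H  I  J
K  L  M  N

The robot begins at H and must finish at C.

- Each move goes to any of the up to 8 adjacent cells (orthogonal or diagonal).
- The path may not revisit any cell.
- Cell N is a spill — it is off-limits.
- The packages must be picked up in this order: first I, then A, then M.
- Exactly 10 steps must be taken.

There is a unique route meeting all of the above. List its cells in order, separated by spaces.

H I B A F K L M J D C

The waypoints must appear in the order I, A, M, with no cell reused.
Route from H: right to I, up-left to B, left to A, 2× down (reaching K), 2× right (reaching M), up-right to J, up to D, left to C — 10 moves in all.
Check: order respected (I at step 1, A at step 3, M at step 7); 10 moves as required.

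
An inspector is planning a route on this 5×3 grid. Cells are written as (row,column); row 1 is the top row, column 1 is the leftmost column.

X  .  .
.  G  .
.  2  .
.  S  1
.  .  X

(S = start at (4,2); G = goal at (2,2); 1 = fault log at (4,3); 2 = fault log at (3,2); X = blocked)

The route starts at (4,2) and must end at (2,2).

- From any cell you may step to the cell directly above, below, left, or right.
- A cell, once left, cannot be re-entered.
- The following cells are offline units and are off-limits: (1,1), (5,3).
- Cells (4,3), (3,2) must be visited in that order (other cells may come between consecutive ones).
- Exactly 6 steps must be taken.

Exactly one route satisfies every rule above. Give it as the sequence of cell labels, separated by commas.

The waypoints must appear in the order (4,3), (3,2), with no cell reused.
Route from (4,2): right 1 to (4,3), up 1 to (3,3), left 2 to (3,1), up 1 to (2,1), right 1 to (2,2) — 6 moves in all.
Check: order respected (1 at step 1, 2 at step 3); 6 moves as required.

(4,2), (4,3), (3,3), (3,2), (3,1), (2,1), (2,2)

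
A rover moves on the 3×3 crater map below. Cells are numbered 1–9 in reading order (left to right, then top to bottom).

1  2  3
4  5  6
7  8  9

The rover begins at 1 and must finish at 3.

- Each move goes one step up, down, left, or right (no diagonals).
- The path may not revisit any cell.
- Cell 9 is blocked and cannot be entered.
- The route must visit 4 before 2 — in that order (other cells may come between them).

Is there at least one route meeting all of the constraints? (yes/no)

yes

One route that works: 1 → 4 → 5 → 2 → 3.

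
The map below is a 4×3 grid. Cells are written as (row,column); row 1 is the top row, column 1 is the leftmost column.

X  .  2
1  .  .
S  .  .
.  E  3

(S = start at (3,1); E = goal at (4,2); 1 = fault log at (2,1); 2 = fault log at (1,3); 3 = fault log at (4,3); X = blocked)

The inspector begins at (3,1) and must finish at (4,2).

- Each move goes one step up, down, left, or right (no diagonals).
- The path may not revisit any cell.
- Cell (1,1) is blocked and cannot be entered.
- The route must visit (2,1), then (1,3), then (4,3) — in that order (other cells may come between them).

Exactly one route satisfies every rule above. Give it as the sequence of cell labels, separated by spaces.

(3,1) (2,1) (2,2) (1,2) (1,3) (2,3) (3,3) (4,3) (4,2)

The waypoints must appear in the order (2,1), (1,3), (4,3), with no cell reused.
Route from (3,1): up to (2,1), right to (2,2), up to (1,2), right to (1,3), 3× down (reaching (4,3)), left to (4,2) — 8 moves in all.
Check: order respected (1 at step 1, 2 at step 4, 3 at step 7).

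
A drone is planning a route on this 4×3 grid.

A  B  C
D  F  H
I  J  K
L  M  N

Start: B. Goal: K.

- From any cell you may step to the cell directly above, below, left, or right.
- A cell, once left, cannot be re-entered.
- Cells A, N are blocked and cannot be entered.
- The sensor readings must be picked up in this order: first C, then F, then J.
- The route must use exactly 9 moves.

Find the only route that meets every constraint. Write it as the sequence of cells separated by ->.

The waypoints must appear in the order C, F, J, with no cell reused.
Route from B: right 1 to C, down 1 to H, left 2 to D, down 2 to L, right 1 to M, up 1 to J, right 1 to K — 9 moves in all.
Check: order respected (C at step 1, F at step 3, J at step 8); 9 moves as required.

B -> C -> H -> F -> D -> I -> L -> M -> J -> K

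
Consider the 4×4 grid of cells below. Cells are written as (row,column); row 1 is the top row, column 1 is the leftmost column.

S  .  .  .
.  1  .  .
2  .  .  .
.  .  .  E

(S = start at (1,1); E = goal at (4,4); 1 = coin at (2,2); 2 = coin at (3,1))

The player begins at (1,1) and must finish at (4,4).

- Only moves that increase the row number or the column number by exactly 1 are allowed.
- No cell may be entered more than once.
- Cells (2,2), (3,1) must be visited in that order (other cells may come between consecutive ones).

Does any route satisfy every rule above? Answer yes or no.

no

(3,1) lies to the left of (2,2), so going from (2,2) to (3,1) would need a leftward move — but moves only go right/down, so (2,2) cannot be visited before (3,1).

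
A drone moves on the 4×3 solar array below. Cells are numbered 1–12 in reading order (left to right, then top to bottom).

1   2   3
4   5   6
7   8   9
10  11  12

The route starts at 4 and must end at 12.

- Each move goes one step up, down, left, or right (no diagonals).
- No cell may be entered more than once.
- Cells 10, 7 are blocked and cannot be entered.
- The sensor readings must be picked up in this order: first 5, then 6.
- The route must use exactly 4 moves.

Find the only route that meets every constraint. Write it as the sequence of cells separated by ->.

The waypoints must appear in the order 5, 6, with no cell reused.
Route from 4: 2× right (reaching 6), 2× down (reaching 12) — 4 moves in all.
Check: order respected (5 at step 1, 6 at step 2); 4 moves as required.

4 -> 5 -> 6 -> 9 -> 12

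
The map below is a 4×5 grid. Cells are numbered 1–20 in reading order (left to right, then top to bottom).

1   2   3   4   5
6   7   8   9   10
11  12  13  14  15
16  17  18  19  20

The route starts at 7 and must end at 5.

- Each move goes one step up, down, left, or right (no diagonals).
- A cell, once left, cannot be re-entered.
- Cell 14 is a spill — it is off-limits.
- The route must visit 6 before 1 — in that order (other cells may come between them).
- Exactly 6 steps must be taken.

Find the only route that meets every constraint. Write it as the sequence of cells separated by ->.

7 -> 6 -> 1 -> 2 -> 3 -> 4 -> 5

The waypoints must appear in the order 6, 1, with no cell reused.
Route from 7: left 1 to 6, up 1 to 1, right 4 to 5 — 6 moves in all.
Check: order respected (6 at step 1, 1 at step 2); 6 moves as required.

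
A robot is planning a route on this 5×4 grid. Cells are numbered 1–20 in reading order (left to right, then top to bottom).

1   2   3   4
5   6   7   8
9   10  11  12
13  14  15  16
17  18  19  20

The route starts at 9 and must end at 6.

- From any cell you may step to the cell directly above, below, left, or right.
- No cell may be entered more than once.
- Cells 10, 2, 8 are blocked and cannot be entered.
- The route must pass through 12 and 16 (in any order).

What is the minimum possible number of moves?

8

Any route passes through 12 and 16 in some order between 9 and 6. Summing Manhattan distances along each leg and taking the cheapest ordering (9 → 12 → 16 → 6) gives a lower bound of 3 + 1 + 4 = 8 moves.
A route of 8 moves achieves this: 9 → 13 → 14 → 15 → 16 → 12 → 11 → 7 → 6.
Since 8 matches the lower bound, it is optimal.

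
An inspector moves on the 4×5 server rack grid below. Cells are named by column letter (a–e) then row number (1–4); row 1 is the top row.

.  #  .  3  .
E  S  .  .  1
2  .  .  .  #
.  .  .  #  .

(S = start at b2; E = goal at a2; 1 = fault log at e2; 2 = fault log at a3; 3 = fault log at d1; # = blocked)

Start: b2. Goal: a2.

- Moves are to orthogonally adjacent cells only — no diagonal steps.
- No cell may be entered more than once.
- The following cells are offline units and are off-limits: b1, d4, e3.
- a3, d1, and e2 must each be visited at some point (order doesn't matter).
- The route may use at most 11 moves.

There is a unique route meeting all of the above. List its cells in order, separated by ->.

b2 -> c2 -> c1 -> d1 -> e1 -> e2 -> d2 -> d3 -> c3 -> b3 -> a3 -> a2

The budget equals the shortest possible length, so every move has to be on a shortest route through the required cells.
Route from b2: right to c2, up to c1, 2× right (reaching e1), down to e2, left to d2, down to d3, 3× left (reaching a3), up to a2 — 11 moves in all.
Check: all required cells visited; 11 ≤ 11 moves.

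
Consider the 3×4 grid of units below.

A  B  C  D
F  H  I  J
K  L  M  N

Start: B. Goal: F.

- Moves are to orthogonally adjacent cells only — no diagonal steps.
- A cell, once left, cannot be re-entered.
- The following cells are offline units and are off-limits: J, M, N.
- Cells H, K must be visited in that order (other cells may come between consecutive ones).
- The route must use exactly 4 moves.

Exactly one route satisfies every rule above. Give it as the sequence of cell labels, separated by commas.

B, H, L, K, F

The waypoints must appear in the order H, K, with no cell reused.
Route from B: down 2 to L, left 1 to K, up 1 to F — 4 moves in all.
Check: order respected (H at step 1, K at step 3); 4 moves as required.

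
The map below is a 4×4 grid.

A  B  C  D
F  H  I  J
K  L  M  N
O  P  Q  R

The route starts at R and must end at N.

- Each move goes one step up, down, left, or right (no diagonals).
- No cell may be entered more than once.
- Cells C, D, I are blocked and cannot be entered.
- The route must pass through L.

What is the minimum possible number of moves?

5

Any route passes through L somewhere between R and N. Summing Manhattan distances along the two legs (R → L → N) gives a lower bound of 3 + 2 = 5 moves.
A route of 5 moves achieves this: R → Q → P → L → M → N.
Since 5 matches the lower bound, it is optimal.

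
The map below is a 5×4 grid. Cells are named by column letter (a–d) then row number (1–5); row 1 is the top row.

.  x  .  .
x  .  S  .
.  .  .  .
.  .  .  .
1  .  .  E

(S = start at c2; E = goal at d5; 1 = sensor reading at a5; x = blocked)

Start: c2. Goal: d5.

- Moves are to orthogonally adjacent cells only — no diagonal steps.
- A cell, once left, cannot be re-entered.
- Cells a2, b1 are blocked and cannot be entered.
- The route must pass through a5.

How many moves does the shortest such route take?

8

Any route passes through a5 somewhere between c2 and d5. Summing Manhattan distances along the two legs (c2 → a5 → d5) gives a lower bound of 5 + 3 = 8 moves.
A route of 8 moves achieves this: c2 → c3 → c4 → b4 → a4 → a5 → b5 → c5 → d5.
Since 8 matches the lower bound, it is optimal.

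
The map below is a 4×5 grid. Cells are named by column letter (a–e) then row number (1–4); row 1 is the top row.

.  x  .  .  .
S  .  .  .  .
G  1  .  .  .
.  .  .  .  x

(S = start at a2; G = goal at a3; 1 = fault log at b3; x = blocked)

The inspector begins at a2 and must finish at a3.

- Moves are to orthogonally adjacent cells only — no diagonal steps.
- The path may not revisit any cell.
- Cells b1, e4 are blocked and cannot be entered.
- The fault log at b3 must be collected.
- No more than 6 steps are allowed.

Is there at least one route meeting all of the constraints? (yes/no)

One route that works: a2 → b2 → b3 → a3.

yes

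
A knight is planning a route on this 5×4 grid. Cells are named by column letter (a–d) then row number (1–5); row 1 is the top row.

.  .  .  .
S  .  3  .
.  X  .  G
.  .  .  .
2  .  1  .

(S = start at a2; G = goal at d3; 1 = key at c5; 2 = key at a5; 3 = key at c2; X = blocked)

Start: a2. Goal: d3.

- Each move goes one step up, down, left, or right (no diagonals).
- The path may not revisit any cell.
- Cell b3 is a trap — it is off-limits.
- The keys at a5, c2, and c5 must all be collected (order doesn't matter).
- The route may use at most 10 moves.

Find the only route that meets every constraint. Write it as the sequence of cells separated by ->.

The budget equals the shortest possible length, so every move has to be on a shortest route through the required cells.
Route from a2: 3× down (reaching a5), 2× right (reaching c5), 3× up (reaching c2), right to d2, down to d3 — 10 moves in all.
Check: all required cells visited; 10 ≤ 10 moves.

a2 -> a3 -> a4 -> a5 -> b5 -> c5 -> c4 -> c3 -> c2 -> d2 -> d3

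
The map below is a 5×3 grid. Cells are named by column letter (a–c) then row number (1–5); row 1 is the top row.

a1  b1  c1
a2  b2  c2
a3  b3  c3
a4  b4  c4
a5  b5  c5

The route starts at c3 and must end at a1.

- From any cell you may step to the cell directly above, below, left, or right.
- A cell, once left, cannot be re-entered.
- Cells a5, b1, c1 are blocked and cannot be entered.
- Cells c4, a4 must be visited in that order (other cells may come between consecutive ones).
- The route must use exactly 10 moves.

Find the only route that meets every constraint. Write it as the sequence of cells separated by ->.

The waypoints must appear in the order c4, a4, with no cell reused.
Route from c3: 2× down (reaching c5), left to b5, up to b4, left to a4, up to a3, right to b3, up to b2, left to a2, up to a1 — 10 moves in all.
Check: order respected (c4 at step 1, a4 at step 5); 10 moves as required.

c3 -> c4 -> c5 -> b5 -> b4 -> a4 -> a3 -> b3 -> b2 -> a2 -> a1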